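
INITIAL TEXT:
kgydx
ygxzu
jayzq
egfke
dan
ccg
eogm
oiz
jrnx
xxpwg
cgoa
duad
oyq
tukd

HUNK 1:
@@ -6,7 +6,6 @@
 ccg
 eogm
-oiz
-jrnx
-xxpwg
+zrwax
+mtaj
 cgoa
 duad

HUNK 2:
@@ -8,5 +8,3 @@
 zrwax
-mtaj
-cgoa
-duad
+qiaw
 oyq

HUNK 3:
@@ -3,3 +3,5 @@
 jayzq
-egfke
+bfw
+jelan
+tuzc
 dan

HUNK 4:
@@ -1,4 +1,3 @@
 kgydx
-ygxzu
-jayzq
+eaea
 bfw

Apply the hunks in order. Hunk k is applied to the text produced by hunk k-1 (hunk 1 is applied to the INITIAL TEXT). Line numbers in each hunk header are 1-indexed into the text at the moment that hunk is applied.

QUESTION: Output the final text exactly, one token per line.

Hunk 1: at line 6 remove [oiz,jrnx,xxpwg] add [zrwax,mtaj] -> 13 lines: kgydx ygxzu jayzq egfke dan ccg eogm zrwax mtaj cgoa duad oyq tukd
Hunk 2: at line 8 remove [mtaj,cgoa,duad] add [qiaw] -> 11 lines: kgydx ygxzu jayzq egfke dan ccg eogm zrwax qiaw oyq tukd
Hunk 3: at line 3 remove [egfke] add [bfw,jelan,tuzc] -> 13 lines: kgydx ygxzu jayzq bfw jelan tuzc dan ccg eogm zrwax qiaw oyq tukd
Hunk 4: at line 1 remove [ygxzu,jayzq] add [eaea] -> 12 lines: kgydx eaea bfw jelan tuzc dan ccg eogm zrwax qiaw oyq tukd

Answer: kgydx
eaea
bfw
jelan
tuzc
dan
ccg
eogm
zrwax
qiaw
oyq
tukd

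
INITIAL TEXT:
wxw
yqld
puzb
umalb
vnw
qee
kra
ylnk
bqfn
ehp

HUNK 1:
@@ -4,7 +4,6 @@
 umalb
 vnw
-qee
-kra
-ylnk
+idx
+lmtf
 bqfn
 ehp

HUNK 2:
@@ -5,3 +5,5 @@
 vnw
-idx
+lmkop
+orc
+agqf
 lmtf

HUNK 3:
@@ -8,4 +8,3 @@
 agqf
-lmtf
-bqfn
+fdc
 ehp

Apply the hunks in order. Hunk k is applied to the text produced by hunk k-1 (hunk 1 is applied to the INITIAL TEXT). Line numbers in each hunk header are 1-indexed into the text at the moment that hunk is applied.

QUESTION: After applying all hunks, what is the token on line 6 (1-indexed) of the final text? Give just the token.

Hunk 1: at line 4 remove [qee,kra,ylnk] add [idx,lmtf] -> 9 lines: wxw yqld puzb umalb vnw idx lmtf bqfn ehp
Hunk 2: at line 5 remove [idx] add [lmkop,orc,agqf] -> 11 lines: wxw yqld puzb umalb vnw lmkop orc agqf lmtf bqfn ehp
Hunk 3: at line 8 remove [lmtf,bqfn] add [fdc] -> 10 lines: wxw yqld puzb umalb vnw lmkop orc agqf fdc ehp
Final line 6: lmkop

Answer: lmkop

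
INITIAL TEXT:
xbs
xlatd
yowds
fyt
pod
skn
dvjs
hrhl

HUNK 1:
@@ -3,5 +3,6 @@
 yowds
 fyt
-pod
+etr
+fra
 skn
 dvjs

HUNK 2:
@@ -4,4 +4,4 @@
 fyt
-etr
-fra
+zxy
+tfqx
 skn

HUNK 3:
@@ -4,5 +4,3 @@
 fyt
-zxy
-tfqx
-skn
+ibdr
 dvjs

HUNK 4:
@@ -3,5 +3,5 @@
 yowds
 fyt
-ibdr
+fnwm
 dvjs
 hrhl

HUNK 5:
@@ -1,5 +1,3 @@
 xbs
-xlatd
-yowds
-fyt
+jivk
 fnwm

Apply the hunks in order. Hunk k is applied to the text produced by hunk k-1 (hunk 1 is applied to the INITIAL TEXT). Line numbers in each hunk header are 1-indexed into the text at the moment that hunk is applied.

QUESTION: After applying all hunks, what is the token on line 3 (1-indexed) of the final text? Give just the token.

Hunk 1: at line 3 remove [pod] add [etr,fra] -> 9 lines: xbs xlatd yowds fyt etr fra skn dvjs hrhl
Hunk 2: at line 4 remove [etr,fra] add [zxy,tfqx] -> 9 lines: xbs xlatd yowds fyt zxy tfqx skn dvjs hrhl
Hunk 3: at line 4 remove [zxy,tfqx,skn] add [ibdr] -> 7 lines: xbs xlatd yowds fyt ibdr dvjs hrhl
Hunk 4: at line 3 remove [ibdr] add [fnwm] -> 7 lines: xbs xlatd yowds fyt fnwm dvjs hrhl
Hunk 5: at line 1 remove [xlatd,yowds,fyt] add [jivk] -> 5 lines: xbs jivk fnwm dvjs hrhl
Final line 3: fnwm

Answer: fnwm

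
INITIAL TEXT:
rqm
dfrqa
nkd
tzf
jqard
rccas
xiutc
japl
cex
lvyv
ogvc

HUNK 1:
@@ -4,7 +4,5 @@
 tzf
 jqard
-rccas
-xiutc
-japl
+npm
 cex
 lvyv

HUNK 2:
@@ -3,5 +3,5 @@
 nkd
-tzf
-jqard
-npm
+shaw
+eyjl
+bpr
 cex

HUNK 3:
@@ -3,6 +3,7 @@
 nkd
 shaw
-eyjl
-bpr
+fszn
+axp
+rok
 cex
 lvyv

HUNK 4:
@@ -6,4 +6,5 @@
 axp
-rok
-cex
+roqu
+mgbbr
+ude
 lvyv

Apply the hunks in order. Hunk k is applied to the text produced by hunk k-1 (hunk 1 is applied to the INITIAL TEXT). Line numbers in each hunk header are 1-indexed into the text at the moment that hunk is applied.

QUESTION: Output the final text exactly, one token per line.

Hunk 1: at line 4 remove [rccas,xiutc,japl] add [npm] -> 9 lines: rqm dfrqa nkd tzf jqard npm cex lvyv ogvc
Hunk 2: at line 3 remove [tzf,jqard,npm] add [shaw,eyjl,bpr] -> 9 lines: rqm dfrqa nkd shaw eyjl bpr cex lvyv ogvc
Hunk 3: at line 3 remove [eyjl,bpr] add [fszn,axp,rok] -> 10 lines: rqm dfrqa nkd shaw fszn axp rok cex lvyv ogvc
Hunk 4: at line 6 remove [rok,cex] add [roqu,mgbbr,ude] -> 11 lines: rqm dfrqa nkd shaw fszn axp roqu mgbbr ude lvyv ogvc

Answer: rqm
dfrqa
nkd
shaw
fszn
axp
roqu
mgbbr
ude
lvyv
ogvc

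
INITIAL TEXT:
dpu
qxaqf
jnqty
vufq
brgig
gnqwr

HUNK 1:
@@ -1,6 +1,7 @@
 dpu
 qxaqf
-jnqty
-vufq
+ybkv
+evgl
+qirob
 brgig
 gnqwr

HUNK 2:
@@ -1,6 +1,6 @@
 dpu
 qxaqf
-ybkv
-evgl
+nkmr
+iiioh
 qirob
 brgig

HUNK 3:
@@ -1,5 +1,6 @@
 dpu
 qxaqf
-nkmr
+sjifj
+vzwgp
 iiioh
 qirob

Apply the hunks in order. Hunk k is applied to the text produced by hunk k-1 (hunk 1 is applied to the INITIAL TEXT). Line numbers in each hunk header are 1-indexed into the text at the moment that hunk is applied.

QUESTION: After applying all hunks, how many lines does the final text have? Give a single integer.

Answer: 8

Derivation:
Hunk 1: at line 1 remove [jnqty,vufq] add [ybkv,evgl,qirob] -> 7 lines: dpu qxaqf ybkv evgl qirob brgig gnqwr
Hunk 2: at line 1 remove [ybkv,evgl] add [nkmr,iiioh] -> 7 lines: dpu qxaqf nkmr iiioh qirob brgig gnqwr
Hunk 3: at line 1 remove [nkmr] add [sjifj,vzwgp] -> 8 lines: dpu qxaqf sjifj vzwgp iiioh qirob brgig gnqwr
Final line count: 8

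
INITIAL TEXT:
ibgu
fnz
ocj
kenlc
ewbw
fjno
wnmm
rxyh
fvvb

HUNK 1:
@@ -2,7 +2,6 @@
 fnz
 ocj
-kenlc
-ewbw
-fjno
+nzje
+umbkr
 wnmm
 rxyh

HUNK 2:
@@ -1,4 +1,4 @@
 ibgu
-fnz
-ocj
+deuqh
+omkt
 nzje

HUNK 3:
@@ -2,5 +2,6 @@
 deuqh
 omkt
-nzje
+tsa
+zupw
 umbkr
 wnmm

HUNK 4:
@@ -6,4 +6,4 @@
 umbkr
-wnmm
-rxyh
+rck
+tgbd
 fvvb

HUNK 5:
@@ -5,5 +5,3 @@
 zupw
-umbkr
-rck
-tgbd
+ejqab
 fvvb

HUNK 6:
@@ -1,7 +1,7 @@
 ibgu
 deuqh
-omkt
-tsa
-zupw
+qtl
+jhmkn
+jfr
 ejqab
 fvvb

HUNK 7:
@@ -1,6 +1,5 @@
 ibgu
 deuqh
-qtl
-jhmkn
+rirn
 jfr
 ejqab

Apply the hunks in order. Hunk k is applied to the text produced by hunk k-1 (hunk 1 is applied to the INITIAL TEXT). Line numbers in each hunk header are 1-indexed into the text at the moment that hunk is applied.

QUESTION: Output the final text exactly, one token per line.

Answer: ibgu
deuqh
rirn
jfr
ejqab
fvvb

Derivation:
Hunk 1: at line 2 remove [kenlc,ewbw,fjno] add [nzje,umbkr] -> 8 lines: ibgu fnz ocj nzje umbkr wnmm rxyh fvvb
Hunk 2: at line 1 remove [fnz,ocj] add [deuqh,omkt] -> 8 lines: ibgu deuqh omkt nzje umbkr wnmm rxyh fvvb
Hunk 3: at line 2 remove [nzje] add [tsa,zupw] -> 9 lines: ibgu deuqh omkt tsa zupw umbkr wnmm rxyh fvvb
Hunk 4: at line 6 remove [wnmm,rxyh] add [rck,tgbd] -> 9 lines: ibgu deuqh omkt tsa zupw umbkr rck tgbd fvvb
Hunk 5: at line 5 remove [umbkr,rck,tgbd] add [ejqab] -> 7 lines: ibgu deuqh omkt tsa zupw ejqab fvvb
Hunk 6: at line 1 remove [omkt,tsa,zupw] add [qtl,jhmkn,jfr] -> 7 lines: ibgu deuqh qtl jhmkn jfr ejqab fvvb
Hunk 7: at line 1 remove [qtl,jhmkn] add [rirn] -> 6 lines: ibgu deuqh rirn jfr ejqab fvvb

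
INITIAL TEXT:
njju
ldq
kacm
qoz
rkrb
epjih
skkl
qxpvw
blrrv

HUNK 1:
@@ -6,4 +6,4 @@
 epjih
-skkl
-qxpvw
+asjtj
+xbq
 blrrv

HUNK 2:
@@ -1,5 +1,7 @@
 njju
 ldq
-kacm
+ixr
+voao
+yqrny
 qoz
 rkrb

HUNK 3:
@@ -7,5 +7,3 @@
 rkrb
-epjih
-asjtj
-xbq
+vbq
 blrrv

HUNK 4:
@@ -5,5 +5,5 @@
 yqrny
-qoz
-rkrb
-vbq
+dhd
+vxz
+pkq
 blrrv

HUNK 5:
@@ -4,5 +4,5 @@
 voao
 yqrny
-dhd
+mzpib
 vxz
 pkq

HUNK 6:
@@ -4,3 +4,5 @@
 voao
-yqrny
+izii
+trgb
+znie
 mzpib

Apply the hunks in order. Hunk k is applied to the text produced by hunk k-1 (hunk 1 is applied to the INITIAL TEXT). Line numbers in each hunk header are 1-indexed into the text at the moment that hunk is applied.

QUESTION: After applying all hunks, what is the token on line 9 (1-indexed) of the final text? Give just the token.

Hunk 1: at line 6 remove [skkl,qxpvw] add [asjtj,xbq] -> 9 lines: njju ldq kacm qoz rkrb epjih asjtj xbq blrrv
Hunk 2: at line 1 remove [kacm] add [ixr,voao,yqrny] -> 11 lines: njju ldq ixr voao yqrny qoz rkrb epjih asjtj xbq blrrv
Hunk 3: at line 7 remove [epjih,asjtj,xbq] add [vbq] -> 9 lines: njju ldq ixr voao yqrny qoz rkrb vbq blrrv
Hunk 4: at line 5 remove [qoz,rkrb,vbq] add [dhd,vxz,pkq] -> 9 lines: njju ldq ixr voao yqrny dhd vxz pkq blrrv
Hunk 5: at line 4 remove [dhd] add [mzpib] -> 9 lines: njju ldq ixr voao yqrny mzpib vxz pkq blrrv
Hunk 6: at line 4 remove [yqrny] add [izii,trgb,znie] -> 11 lines: njju ldq ixr voao izii trgb znie mzpib vxz pkq blrrv
Final line 9: vxz

Answer: vxz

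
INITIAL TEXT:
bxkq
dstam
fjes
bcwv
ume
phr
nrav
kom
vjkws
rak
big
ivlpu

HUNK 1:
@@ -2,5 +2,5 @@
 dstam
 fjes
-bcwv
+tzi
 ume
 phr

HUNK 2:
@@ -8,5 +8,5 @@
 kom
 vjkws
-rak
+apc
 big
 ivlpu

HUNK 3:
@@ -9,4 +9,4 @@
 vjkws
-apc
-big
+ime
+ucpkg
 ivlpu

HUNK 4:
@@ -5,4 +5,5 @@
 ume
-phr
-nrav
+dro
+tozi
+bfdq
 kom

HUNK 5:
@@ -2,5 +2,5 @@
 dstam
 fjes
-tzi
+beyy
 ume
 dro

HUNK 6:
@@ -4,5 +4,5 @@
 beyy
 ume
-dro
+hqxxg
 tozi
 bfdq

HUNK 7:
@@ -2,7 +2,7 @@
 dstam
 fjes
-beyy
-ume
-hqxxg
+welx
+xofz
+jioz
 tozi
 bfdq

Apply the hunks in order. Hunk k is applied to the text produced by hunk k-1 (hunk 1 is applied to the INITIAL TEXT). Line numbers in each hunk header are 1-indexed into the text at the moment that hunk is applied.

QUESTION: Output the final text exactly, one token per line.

Hunk 1: at line 2 remove [bcwv] add [tzi] -> 12 lines: bxkq dstam fjes tzi ume phr nrav kom vjkws rak big ivlpu
Hunk 2: at line 8 remove [rak] add [apc] -> 12 lines: bxkq dstam fjes tzi ume phr nrav kom vjkws apc big ivlpu
Hunk 3: at line 9 remove [apc,big] add [ime,ucpkg] -> 12 lines: bxkq dstam fjes tzi ume phr nrav kom vjkws ime ucpkg ivlpu
Hunk 4: at line 5 remove [phr,nrav] add [dro,tozi,bfdq] -> 13 lines: bxkq dstam fjes tzi ume dro tozi bfdq kom vjkws ime ucpkg ivlpu
Hunk 5: at line 2 remove [tzi] add [beyy] -> 13 lines: bxkq dstam fjes beyy ume dro tozi bfdq kom vjkws ime ucpkg ivlpu
Hunk 6: at line 4 remove [dro] add [hqxxg] -> 13 lines: bxkq dstam fjes beyy ume hqxxg tozi bfdq kom vjkws ime ucpkg ivlpu
Hunk 7: at line 2 remove [beyy,ume,hqxxg] add [welx,xofz,jioz] -> 13 lines: bxkq dstam fjes welx xofz jioz tozi bfdq kom vjkws ime ucpkg ivlpu

Answer: bxkq
dstam
fjes
welx
xofz
jioz
tozi
bfdq
kom
vjkws
ime
ucpkg
ivlpu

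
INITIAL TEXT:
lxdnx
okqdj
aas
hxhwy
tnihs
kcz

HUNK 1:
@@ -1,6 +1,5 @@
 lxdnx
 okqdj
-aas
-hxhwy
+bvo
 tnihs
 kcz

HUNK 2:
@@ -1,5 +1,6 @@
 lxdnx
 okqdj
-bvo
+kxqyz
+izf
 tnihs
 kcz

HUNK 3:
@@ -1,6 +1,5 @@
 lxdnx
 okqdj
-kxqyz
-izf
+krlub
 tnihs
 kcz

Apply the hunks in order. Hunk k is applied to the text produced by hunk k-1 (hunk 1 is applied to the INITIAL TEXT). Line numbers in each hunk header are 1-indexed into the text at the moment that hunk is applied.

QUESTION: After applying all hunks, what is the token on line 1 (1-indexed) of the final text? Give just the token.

Hunk 1: at line 1 remove [aas,hxhwy] add [bvo] -> 5 lines: lxdnx okqdj bvo tnihs kcz
Hunk 2: at line 1 remove [bvo] add [kxqyz,izf] -> 6 lines: lxdnx okqdj kxqyz izf tnihs kcz
Hunk 3: at line 1 remove [kxqyz,izf] add [krlub] -> 5 lines: lxdnx okqdj krlub tnihs kcz
Final line 1: lxdnx

Answer: lxdnx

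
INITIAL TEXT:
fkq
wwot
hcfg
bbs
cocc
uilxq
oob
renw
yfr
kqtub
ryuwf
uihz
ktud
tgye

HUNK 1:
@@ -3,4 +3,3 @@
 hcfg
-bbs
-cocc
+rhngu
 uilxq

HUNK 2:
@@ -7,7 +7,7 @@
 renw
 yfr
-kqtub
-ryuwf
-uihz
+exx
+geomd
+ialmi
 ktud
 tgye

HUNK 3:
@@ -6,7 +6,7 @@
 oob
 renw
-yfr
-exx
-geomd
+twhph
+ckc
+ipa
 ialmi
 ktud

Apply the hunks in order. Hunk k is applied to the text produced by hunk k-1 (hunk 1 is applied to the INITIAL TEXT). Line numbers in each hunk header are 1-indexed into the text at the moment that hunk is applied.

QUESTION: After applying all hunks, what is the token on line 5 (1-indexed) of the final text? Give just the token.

Answer: uilxq

Derivation:
Hunk 1: at line 3 remove [bbs,cocc] add [rhngu] -> 13 lines: fkq wwot hcfg rhngu uilxq oob renw yfr kqtub ryuwf uihz ktud tgye
Hunk 2: at line 7 remove [kqtub,ryuwf,uihz] add [exx,geomd,ialmi] -> 13 lines: fkq wwot hcfg rhngu uilxq oob renw yfr exx geomd ialmi ktud tgye
Hunk 3: at line 6 remove [yfr,exx,geomd] add [twhph,ckc,ipa] -> 13 lines: fkq wwot hcfg rhngu uilxq oob renw twhph ckc ipa ialmi ktud tgye
Final line 5: uilxq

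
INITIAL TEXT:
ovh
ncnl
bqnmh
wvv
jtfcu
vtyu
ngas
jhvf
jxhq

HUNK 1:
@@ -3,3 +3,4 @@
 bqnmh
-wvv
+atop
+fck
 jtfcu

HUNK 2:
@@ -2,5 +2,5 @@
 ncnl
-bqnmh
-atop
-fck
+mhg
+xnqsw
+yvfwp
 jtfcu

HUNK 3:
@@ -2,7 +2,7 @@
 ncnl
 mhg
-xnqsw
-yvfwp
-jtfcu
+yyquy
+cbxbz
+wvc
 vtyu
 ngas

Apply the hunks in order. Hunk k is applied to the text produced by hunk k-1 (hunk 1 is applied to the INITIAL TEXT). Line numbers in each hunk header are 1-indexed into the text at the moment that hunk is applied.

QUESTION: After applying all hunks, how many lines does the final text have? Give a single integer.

Hunk 1: at line 3 remove [wvv] add [atop,fck] -> 10 lines: ovh ncnl bqnmh atop fck jtfcu vtyu ngas jhvf jxhq
Hunk 2: at line 2 remove [bqnmh,atop,fck] add [mhg,xnqsw,yvfwp] -> 10 lines: ovh ncnl mhg xnqsw yvfwp jtfcu vtyu ngas jhvf jxhq
Hunk 3: at line 2 remove [xnqsw,yvfwp,jtfcu] add [yyquy,cbxbz,wvc] -> 10 lines: ovh ncnl mhg yyquy cbxbz wvc vtyu ngas jhvf jxhq
Final line count: 10

Answer: 10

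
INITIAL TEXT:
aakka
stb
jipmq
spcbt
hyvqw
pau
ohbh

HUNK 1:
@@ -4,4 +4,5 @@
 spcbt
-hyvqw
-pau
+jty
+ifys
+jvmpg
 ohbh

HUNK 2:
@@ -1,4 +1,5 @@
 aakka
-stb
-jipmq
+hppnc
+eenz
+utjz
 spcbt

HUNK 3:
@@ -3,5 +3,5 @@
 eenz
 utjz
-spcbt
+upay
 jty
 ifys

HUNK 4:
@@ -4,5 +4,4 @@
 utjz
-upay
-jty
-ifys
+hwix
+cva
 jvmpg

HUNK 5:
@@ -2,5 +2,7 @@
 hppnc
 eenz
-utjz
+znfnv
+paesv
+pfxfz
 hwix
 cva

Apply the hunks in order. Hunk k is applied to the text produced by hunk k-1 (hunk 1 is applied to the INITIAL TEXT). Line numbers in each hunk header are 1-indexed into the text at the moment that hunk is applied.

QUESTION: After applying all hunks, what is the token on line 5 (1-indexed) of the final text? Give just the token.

Hunk 1: at line 4 remove [hyvqw,pau] add [jty,ifys,jvmpg] -> 8 lines: aakka stb jipmq spcbt jty ifys jvmpg ohbh
Hunk 2: at line 1 remove [stb,jipmq] add [hppnc,eenz,utjz] -> 9 lines: aakka hppnc eenz utjz spcbt jty ifys jvmpg ohbh
Hunk 3: at line 3 remove [spcbt] add [upay] -> 9 lines: aakka hppnc eenz utjz upay jty ifys jvmpg ohbh
Hunk 4: at line 4 remove [upay,jty,ifys] add [hwix,cva] -> 8 lines: aakka hppnc eenz utjz hwix cva jvmpg ohbh
Hunk 5: at line 2 remove [utjz] add [znfnv,paesv,pfxfz] -> 10 lines: aakka hppnc eenz znfnv paesv pfxfz hwix cva jvmpg ohbh
Final line 5: paesv

Answer: paesv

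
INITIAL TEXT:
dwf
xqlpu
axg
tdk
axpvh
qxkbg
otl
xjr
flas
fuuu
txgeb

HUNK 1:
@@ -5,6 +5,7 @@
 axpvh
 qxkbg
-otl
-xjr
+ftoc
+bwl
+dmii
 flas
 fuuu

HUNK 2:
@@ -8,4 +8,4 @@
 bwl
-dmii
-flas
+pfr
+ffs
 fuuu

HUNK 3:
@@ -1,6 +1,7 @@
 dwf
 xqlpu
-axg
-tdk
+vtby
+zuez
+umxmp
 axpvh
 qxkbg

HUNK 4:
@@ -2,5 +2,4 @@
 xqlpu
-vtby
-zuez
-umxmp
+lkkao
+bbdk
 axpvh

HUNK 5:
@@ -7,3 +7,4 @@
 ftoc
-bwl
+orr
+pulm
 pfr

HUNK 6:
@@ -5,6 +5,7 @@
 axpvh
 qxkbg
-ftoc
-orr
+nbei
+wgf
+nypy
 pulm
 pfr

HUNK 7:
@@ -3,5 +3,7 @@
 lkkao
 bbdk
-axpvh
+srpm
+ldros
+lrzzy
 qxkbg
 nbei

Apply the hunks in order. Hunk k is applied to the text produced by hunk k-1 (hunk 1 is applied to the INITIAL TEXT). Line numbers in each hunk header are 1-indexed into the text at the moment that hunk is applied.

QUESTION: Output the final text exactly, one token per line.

Hunk 1: at line 5 remove [otl,xjr] add [ftoc,bwl,dmii] -> 12 lines: dwf xqlpu axg tdk axpvh qxkbg ftoc bwl dmii flas fuuu txgeb
Hunk 2: at line 8 remove [dmii,flas] add [pfr,ffs] -> 12 lines: dwf xqlpu axg tdk axpvh qxkbg ftoc bwl pfr ffs fuuu txgeb
Hunk 3: at line 1 remove [axg,tdk] add [vtby,zuez,umxmp] -> 13 lines: dwf xqlpu vtby zuez umxmp axpvh qxkbg ftoc bwl pfr ffs fuuu txgeb
Hunk 4: at line 2 remove [vtby,zuez,umxmp] add [lkkao,bbdk] -> 12 lines: dwf xqlpu lkkao bbdk axpvh qxkbg ftoc bwl pfr ffs fuuu txgeb
Hunk 5: at line 7 remove [bwl] add [orr,pulm] -> 13 lines: dwf xqlpu lkkao bbdk axpvh qxkbg ftoc orr pulm pfr ffs fuuu txgeb
Hunk 6: at line 5 remove [ftoc,orr] add [nbei,wgf,nypy] -> 14 lines: dwf xqlpu lkkao bbdk axpvh qxkbg nbei wgf nypy pulm pfr ffs fuuu txgeb
Hunk 7: at line 3 remove [axpvh] add [srpm,ldros,lrzzy] -> 16 lines: dwf xqlpu lkkao bbdk srpm ldros lrzzy qxkbg nbei wgf nypy pulm pfr ffs fuuu txgeb

Answer: dwf
xqlpu
lkkao
bbdk
srpm
ldros
lrzzy
qxkbg
nbei
wgf
nypy
pulm
pfr
ffs
fuuu
txgeb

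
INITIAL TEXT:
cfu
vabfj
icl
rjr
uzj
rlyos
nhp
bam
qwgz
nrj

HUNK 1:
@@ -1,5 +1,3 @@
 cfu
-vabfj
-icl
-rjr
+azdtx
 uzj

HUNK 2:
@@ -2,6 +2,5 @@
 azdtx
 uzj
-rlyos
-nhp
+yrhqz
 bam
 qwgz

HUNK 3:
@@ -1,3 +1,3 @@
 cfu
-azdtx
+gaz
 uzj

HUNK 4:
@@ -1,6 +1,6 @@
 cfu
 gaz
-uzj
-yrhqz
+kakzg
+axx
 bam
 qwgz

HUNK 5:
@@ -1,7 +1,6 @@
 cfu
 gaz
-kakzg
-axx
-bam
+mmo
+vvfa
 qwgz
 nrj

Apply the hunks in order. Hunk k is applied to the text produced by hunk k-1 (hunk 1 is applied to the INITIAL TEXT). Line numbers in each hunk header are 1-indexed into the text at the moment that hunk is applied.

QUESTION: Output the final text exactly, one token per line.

Hunk 1: at line 1 remove [vabfj,icl,rjr] add [azdtx] -> 8 lines: cfu azdtx uzj rlyos nhp bam qwgz nrj
Hunk 2: at line 2 remove [rlyos,nhp] add [yrhqz] -> 7 lines: cfu azdtx uzj yrhqz bam qwgz nrj
Hunk 3: at line 1 remove [azdtx] add [gaz] -> 7 lines: cfu gaz uzj yrhqz bam qwgz nrj
Hunk 4: at line 1 remove [uzj,yrhqz] add [kakzg,axx] -> 7 lines: cfu gaz kakzg axx bam qwgz nrj
Hunk 5: at line 1 remove [kakzg,axx,bam] add [mmo,vvfa] -> 6 lines: cfu gaz mmo vvfa qwgz nrj

Answer: cfu
gaz
mmo
vvfa
qwgz
nrj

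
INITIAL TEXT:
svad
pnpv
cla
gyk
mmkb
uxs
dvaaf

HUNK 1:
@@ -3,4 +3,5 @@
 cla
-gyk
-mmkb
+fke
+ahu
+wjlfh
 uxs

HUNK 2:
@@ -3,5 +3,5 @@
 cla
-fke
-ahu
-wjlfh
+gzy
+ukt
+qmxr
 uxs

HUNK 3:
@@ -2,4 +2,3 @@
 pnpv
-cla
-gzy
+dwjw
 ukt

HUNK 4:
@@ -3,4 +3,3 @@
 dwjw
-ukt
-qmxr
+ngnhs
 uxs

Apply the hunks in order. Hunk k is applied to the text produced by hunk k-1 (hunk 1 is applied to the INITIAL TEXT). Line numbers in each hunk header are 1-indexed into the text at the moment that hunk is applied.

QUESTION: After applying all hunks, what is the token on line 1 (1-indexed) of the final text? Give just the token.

Answer: svad

Derivation:
Hunk 1: at line 3 remove [gyk,mmkb] add [fke,ahu,wjlfh] -> 8 lines: svad pnpv cla fke ahu wjlfh uxs dvaaf
Hunk 2: at line 3 remove [fke,ahu,wjlfh] add [gzy,ukt,qmxr] -> 8 lines: svad pnpv cla gzy ukt qmxr uxs dvaaf
Hunk 3: at line 2 remove [cla,gzy] add [dwjw] -> 7 lines: svad pnpv dwjw ukt qmxr uxs dvaaf
Hunk 4: at line 3 remove [ukt,qmxr] add [ngnhs] -> 6 lines: svad pnpv dwjw ngnhs uxs dvaaf
Final line 1: svad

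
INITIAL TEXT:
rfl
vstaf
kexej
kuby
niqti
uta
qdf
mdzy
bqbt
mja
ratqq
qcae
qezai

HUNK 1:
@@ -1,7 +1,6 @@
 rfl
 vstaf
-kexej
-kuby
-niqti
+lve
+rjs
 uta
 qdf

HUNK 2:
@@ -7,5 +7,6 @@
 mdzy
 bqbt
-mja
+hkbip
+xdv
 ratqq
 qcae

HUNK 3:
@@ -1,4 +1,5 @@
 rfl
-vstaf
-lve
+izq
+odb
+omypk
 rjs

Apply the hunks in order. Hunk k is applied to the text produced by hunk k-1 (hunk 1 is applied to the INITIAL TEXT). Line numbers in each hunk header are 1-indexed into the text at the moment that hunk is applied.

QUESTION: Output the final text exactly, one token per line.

Hunk 1: at line 1 remove [kexej,kuby,niqti] add [lve,rjs] -> 12 lines: rfl vstaf lve rjs uta qdf mdzy bqbt mja ratqq qcae qezai
Hunk 2: at line 7 remove [mja] add [hkbip,xdv] -> 13 lines: rfl vstaf lve rjs uta qdf mdzy bqbt hkbip xdv ratqq qcae qezai
Hunk 3: at line 1 remove [vstaf,lve] add [izq,odb,omypk] -> 14 lines: rfl izq odb omypk rjs uta qdf mdzy bqbt hkbip xdv ratqq qcae qezai

Answer: rfl
izq
odb
omypk
rjs
uta
qdf
mdzy
bqbt
hkbip
xdv
ratqq
qcae
qezai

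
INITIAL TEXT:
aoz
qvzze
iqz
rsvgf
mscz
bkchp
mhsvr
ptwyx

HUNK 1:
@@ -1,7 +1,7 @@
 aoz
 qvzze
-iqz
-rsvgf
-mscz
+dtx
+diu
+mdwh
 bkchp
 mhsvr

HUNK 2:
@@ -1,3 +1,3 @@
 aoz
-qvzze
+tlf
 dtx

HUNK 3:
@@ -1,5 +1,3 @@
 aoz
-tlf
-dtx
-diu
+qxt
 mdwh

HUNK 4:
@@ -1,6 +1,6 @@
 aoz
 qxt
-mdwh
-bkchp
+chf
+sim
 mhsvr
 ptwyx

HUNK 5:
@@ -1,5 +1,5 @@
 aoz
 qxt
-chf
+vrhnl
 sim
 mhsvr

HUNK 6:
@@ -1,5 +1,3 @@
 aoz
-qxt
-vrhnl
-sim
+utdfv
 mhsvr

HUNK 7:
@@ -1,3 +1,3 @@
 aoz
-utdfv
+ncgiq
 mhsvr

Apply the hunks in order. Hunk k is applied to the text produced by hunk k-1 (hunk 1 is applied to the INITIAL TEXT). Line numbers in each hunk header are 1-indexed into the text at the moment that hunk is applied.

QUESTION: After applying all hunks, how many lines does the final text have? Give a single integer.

Answer: 4

Derivation:
Hunk 1: at line 1 remove [iqz,rsvgf,mscz] add [dtx,diu,mdwh] -> 8 lines: aoz qvzze dtx diu mdwh bkchp mhsvr ptwyx
Hunk 2: at line 1 remove [qvzze] add [tlf] -> 8 lines: aoz tlf dtx diu mdwh bkchp mhsvr ptwyx
Hunk 3: at line 1 remove [tlf,dtx,diu] add [qxt] -> 6 lines: aoz qxt mdwh bkchp mhsvr ptwyx
Hunk 4: at line 1 remove [mdwh,bkchp] add [chf,sim] -> 6 lines: aoz qxt chf sim mhsvr ptwyx
Hunk 5: at line 1 remove [chf] add [vrhnl] -> 6 lines: aoz qxt vrhnl sim mhsvr ptwyx
Hunk 6: at line 1 remove [qxt,vrhnl,sim] add [utdfv] -> 4 lines: aoz utdfv mhsvr ptwyx
Hunk 7: at line 1 remove [utdfv] add [ncgiq] -> 4 lines: aoz ncgiq mhsvr ptwyx
Final line count: 4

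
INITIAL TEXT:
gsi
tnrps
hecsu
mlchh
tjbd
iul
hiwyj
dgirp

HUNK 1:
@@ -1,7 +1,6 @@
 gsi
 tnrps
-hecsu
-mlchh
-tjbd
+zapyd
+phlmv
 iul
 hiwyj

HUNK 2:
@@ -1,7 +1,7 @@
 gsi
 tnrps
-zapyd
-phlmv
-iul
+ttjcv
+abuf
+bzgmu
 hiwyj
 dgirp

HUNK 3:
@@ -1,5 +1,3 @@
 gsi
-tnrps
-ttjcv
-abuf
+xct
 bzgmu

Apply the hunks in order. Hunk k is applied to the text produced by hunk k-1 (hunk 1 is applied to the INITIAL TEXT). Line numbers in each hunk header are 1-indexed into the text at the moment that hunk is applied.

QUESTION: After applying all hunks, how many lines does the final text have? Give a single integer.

Hunk 1: at line 1 remove [hecsu,mlchh,tjbd] add [zapyd,phlmv] -> 7 lines: gsi tnrps zapyd phlmv iul hiwyj dgirp
Hunk 2: at line 1 remove [zapyd,phlmv,iul] add [ttjcv,abuf,bzgmu] -> 7 lines: gsi tnrps ttjcv abuf bzgmu hiwyj dgirp
Hunk 3: at line 1 remove [tnrps,ttjcv,abuf] add [xct] -> 5 lines: gsi xct bzgmu hiwyj dgirp
Final line count: 5

Answer: 5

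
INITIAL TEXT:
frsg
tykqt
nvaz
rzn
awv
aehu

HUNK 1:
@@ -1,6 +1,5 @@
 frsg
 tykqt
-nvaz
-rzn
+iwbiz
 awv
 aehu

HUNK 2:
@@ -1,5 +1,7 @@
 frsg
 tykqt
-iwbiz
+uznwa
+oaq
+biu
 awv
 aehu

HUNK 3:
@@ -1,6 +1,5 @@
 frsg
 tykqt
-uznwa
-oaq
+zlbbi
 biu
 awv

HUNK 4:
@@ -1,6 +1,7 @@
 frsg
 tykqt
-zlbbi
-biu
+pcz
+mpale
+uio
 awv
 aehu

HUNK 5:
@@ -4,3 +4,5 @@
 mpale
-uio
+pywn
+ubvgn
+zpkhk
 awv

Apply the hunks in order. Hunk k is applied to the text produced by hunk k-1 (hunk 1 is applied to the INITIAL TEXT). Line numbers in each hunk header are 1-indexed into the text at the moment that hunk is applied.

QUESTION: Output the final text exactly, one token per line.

Answer: frsg
tykqt
pcz
mpale
pywn
ubvgn
zpkhk
awv
aehu

Derivation:
Hunk 1: at line 1 remove [nvaz,rzn] add [iwbiz] -> 5 lines: frsg tykqt iwbiz awv aehu
Hunk 2: at line 1 remove [iwbiz] add [uznwa,oaq,biu] -> 7 lines: frsg tykqt uznwa oaq biu awv aehu
Hunk 3: at line 1 remove [uznwa,oaq] add [zlbbi] -> 6 lines: frsg tykqt zlbbi biu awv aehu
Hunk 4: at line 1 remove [zlbbi,biu] add [pcz,mpale,uio] -> 7 lines: frsg tykqt pcz mpale uio awv aehu
Hunk 5: at line 4 remove [uio] add [pywn,ubvgn,zpkhk] -> 9 lines: frsg tykqt pcz mpale pywn ubvgn zpkhk awv aehu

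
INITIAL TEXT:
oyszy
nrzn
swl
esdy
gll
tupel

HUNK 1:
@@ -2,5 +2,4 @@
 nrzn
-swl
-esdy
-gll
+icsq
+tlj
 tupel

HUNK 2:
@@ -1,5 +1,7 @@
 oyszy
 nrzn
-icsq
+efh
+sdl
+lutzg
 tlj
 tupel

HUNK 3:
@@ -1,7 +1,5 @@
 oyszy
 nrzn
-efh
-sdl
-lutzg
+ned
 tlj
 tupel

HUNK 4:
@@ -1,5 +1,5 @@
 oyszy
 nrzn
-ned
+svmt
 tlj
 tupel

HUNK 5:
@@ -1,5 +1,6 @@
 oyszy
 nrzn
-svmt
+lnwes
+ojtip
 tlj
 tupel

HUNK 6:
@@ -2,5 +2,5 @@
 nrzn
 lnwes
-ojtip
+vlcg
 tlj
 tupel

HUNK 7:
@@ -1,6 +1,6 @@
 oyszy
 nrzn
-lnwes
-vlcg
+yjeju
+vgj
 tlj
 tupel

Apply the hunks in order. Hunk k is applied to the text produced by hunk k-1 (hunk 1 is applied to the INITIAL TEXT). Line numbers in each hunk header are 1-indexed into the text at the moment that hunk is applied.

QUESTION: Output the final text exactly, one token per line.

Answer: oyszy
nrzn
yjeju
vgj
tlj
tupel

Derivation:
Hunk 1: at line 2 remove [swl,esdy,gll] add [icsq,tlj] -> 5 lines: oyszy nrzn icsq tlj tupel
Hunk 2: at line 1 remove [icsq] add [efh,sdl,lutzg] -> 7 lines: oyszy nrzn efh sdl lutzg tlj tupel
Hunk 3: at line 1 remove [efh,sdl,lutzg] add [ned] -> 5 lines: oyszy nrzn ned tlj tupel
Hunk 4: at line 1 remove [ned] add [svmt] -> 5 lines: oyszy nrzn svmt tlj tupel
Hunk 5: at line 1 remove [svmt] add [lnwes,ojtip] -> 6 lines: oyszy nrzn lnwes ojtip tlj tupel
Hunk 6: at line 2 remove [ojtip] add [vlcg] -> 6 lines: oyszy nrzn lnwes vlcg tlj tupel
Hunk 7: at line 1 remove [lnwes,vlcg] add [yjeju,vgj] -> 6 lines: oyszy nrzn yjeju vgj tlj tupel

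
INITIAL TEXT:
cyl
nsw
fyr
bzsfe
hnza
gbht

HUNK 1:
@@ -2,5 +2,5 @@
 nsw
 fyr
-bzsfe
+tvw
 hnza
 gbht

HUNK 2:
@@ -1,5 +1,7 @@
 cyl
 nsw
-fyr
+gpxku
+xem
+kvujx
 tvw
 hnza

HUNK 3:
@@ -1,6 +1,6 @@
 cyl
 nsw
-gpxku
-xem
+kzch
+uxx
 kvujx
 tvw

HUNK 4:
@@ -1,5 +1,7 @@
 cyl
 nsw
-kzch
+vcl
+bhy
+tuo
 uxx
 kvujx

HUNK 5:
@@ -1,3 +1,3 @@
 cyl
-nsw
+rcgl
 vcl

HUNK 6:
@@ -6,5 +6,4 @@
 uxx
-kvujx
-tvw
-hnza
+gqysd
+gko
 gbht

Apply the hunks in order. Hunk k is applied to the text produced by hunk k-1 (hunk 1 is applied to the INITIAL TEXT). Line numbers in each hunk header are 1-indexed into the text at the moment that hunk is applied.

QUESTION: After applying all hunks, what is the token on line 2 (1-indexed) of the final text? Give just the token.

Hunk 1: at line 2 remove [bzsfe] add [tvw] -> 6 lines: cyl nsw fyr tvw hnza gbht
Hunk 2: at line 1 remove [fyr] add [gpxku,xem,kvujx] -> 8 lines: cyl nsw gpxku xem kvujx tvw hnza gbht
Hunk 3: at line 1 remove [gpxku,xem] add [kzch,uxx] -> 8 lines: cyl nsw kzch uxx kvujx tvw hnza gbht
Hunk 4: at line 1 remove [kzch] add [vcl,bhy,tuo] -> 10 lines: cyl nsw vcl bhy tuo uxx kvujx tvw hnza gbht
Hunk 5: at line 1 remove [nsw] add [rcgl] -> 10 lines: cyl rcgl vcl bhy tuo uxx kvujx tvw hnza gbht
Hunk 6: at line 6 remove [kvujx,tvw,hnza] add [gqysd,gko] -> 9 lines: cyl rcgl vcl bhy tuo uxx gqysd gko gbht
Final line 2: rcgl

Answer: rcgl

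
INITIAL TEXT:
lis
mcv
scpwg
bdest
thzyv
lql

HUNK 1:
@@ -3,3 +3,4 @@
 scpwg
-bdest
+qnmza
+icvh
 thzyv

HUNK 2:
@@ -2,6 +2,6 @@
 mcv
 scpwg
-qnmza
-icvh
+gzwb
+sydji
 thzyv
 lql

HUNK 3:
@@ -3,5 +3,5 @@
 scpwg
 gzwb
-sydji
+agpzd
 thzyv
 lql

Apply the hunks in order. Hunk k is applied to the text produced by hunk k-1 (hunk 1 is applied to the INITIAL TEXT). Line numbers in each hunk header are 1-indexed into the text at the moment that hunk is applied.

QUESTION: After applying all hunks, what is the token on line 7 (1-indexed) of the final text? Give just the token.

Hunk 1: at line 3 remove [bdest] add [qnmza,icvh] -> 7 lines: lis mcv scpwg qnmza icvh thzyv lql
Hunk 2: at line 2 remove [qnmza,icvh] add [gzwb,sydji] -> 7 lines: lis mcv scpwg gzwb sydji thzyv lql
Hunk 3: at line 3 remove [sydji] add [agpzd] -> 7 lines: lis mcv scpwg gzwb agpzd thzyv lql
Final line 7: lql

Answer: lql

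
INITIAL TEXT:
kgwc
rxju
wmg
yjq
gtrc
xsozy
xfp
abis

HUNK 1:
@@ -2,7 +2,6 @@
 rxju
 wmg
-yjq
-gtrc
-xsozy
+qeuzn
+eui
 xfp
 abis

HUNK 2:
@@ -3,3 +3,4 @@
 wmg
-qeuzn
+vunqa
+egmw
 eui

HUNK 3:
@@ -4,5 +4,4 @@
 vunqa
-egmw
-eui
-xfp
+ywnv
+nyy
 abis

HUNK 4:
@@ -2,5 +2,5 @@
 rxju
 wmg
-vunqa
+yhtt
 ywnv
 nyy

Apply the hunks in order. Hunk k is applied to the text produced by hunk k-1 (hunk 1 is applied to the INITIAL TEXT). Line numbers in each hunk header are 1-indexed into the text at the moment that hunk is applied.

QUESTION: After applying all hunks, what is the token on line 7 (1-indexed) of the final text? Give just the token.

Answer: abis

Derivation:
Hunk 1: at line 2 remove [yjq,gtrc,xsozy] add [qeuzn,eui] -> 7 lines: kgwc rxju wmg qeuzn eui xfp abis
Hunk 2: at line 3 remove [qeuzn] add [vunqa,egmw] -> 8 lines: kgwc rxju wmg vunqa egmw eui xfp abis
Hunk 3: at line 4 remove [egmw,eui,xfp] add [ywnv,nyy] -> 7 lines: kgwc rxju wmg vunqa ywnv nyy abis
Hunk 4: at line 2 remove [vunqa] add [yhtt] -> 7 lines: kgwc rxju wmg yhtt ywnv nyy abis
Final line 7: abis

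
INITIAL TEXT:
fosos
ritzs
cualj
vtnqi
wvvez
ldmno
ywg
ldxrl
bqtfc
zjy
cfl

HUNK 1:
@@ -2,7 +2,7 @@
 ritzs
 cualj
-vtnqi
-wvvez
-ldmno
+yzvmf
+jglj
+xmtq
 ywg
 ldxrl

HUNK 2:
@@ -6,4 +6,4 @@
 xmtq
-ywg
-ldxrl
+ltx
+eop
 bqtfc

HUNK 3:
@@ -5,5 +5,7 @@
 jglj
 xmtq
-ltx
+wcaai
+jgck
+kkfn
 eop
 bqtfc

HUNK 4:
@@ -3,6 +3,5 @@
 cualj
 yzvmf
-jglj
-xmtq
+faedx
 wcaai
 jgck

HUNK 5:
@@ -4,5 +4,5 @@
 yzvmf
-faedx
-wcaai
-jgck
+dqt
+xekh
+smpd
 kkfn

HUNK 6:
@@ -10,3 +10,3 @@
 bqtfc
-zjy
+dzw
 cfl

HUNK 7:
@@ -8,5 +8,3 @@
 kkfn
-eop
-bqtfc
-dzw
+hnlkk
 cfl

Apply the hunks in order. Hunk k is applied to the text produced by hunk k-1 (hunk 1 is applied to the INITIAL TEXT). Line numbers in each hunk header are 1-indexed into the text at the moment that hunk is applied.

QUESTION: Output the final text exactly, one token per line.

Hunk 1: at line 2 remove [vtnqi,wvvez,ldmno] add [yzvmf,jglj,xmtq] -> 11 lines: fosos ritzs cualj yzvmf jglj xmtq ywg ldxrl bqtfc zjy cfl
Hunk 2: at line 6 remove [ywg,ldxrl] add [ltx,eop] -> 11 lines: fosos ritzs cualj yzvmf jglj xmtq ltx eop bqtfc zjy cfl
Hunk 3: at line 5 remove [ltx] add [wcaai,jgck,kkfn] -> 13 lines: fosos ritzs cualj yzvmf jglj xmtq wcaai jgck kkfn eop bqtfc zjy cfl
Hunk 4: at line 3 remove [jglj,xmtq] add [faedx] -> 12 lines: fosos ritzs cualj yzvmf faedx wcaai jgck kkfn eop bqtfc zjy cfl
Hunk 5: at line 4 remove [faedx,wcaai,jgck] add [dqt,xekh,smpd] -> 12 lines: fosos ritzs cualj yzvmf dqt xekh smpd kkfn eop bqtfc zjy cfl
Hunk 6: at line 10 remove [zjy] add [dzw] -> 12 lines: fosos ritzs cualj yzvmf dqt xekh smpd kkfn eop bqtfc dzw cfl
Hunk 7: at line 8 remove [eop,bqtfc,dzw] add [hnlkk] -> 10 lines: fosos ritzs cualj yzvmf dqt xekh smpd kkfn hnlkk cfl

Answer: fosos
ritzs
cualj
yzvmf
dqt
xekh
smpd
kkfn
hnlkk
cfl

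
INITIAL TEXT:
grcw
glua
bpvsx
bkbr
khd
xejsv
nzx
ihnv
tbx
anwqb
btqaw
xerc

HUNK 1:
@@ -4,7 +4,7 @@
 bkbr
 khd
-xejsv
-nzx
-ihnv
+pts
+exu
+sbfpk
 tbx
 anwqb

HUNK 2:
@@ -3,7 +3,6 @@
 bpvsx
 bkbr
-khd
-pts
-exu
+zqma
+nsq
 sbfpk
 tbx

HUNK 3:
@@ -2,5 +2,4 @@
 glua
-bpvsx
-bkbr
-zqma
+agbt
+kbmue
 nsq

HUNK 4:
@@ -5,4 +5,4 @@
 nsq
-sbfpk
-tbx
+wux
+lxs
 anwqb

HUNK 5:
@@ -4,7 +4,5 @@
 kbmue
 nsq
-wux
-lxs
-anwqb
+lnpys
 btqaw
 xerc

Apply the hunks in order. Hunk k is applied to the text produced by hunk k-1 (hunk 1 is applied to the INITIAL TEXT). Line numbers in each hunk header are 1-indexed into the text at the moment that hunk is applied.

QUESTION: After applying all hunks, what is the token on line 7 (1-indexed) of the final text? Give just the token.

Answer: btqaw

Derivation:
Hunk 1: at line 4 remove [xejsv,nzx,ihnv] add [pts,exu,sbfpk] -> 12 lines: grcw glua bpvsx bkbr khd pts exu sbfpk tbx anwqb btqaw xerc
Hunk 2: at line 3 remove [khd,pts,exu] add [zqma,nsq] -> 11 lines: grcw glua bpvsx bkbr zqma nsq sbfpk tbx anwqb btqaw xerc
Hunk 3: at line 2 remove [bpvsx,bkbr,zqma] add [agbt,kbmue] -> 10 lines: grcw glua agbt kbmue nsq sbfpk tbx anwqb btqaw xerc
Hunk 4: at line 5 remove [sbfpk,tbx] add [wux,lxs] -> 10 lines: grcw glua agbt kbmue nsq wux lxs anwqb btqaw xerc
Hunk 5: at line 4 remove [wux,lxs,anwqb] add [lnpys] -> 8 lines: grcw glua agbt kbmue nsq lnpys btqaw xerc
Final line 7: btqaw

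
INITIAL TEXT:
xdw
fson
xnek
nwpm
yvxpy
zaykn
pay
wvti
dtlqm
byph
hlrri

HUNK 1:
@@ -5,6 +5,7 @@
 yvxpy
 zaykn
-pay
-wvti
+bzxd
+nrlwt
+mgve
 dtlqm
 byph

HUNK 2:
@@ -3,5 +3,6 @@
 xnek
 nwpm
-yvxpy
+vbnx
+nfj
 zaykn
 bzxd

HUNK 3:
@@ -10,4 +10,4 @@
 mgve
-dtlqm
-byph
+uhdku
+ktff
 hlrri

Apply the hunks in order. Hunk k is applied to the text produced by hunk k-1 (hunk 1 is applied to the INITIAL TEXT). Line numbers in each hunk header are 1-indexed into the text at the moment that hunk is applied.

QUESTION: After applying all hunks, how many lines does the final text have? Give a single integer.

Hunk 1: at line 5 remove [pay,wvti] add [bzxd,nrlwt,mgve] -> 12 lines: xdw fson xnek nwpm yvxpy zaykn bzxd nrlwt mgve dtlqm byph hlrri
Hunk 2: at line 3 remove [yvxpy] add [vbnx,nfj] -> 13 lines: xdw fson xnek nwpm vbnx nfj zaykn bzxd nrlwt mgve dtlqm byph hlrri
Hunk 3: at line 10 remove [dtlqm,byph] add [uhdku,ktff] -> 13 lines: xdw fson xnek nwpm vbnx nfj zaykn bzxd nrlwt mgve uhdku ktff hlrri
Final line count: 13

Answer: 13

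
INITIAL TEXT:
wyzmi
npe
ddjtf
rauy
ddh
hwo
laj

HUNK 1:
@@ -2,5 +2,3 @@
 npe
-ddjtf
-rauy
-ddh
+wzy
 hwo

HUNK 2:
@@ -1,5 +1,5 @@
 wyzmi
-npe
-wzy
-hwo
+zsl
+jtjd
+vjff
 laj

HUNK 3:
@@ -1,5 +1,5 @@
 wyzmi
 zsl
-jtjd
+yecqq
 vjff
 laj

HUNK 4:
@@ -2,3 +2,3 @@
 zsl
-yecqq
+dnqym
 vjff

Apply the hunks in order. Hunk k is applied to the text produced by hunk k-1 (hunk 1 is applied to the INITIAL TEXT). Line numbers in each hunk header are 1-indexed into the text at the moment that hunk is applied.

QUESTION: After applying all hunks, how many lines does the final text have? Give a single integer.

Answer: 5

Derivation:
Hunk 1: at line 2 remove [ddjtf,rauy,ddh] add [wzy] -> 5 lines: wyzmi npe wzy hwo laj
Hunk 2: at line 1 remove [npe,wzy,hwo] add [zsl,jtjd,vjff] -> 5 lines: wyzmi zsl jtjd vjff laj
Hunk 3: at line 1 remove [jtjd] add [yecqq] -> 5 lines: wyzmi zsl yecqq vjff laj
Hunk 4: at line 2 remove [yecqq] add [dnqym] -> 5 lines: wyzmi zsl dnqym vjff laj
Final line count: 5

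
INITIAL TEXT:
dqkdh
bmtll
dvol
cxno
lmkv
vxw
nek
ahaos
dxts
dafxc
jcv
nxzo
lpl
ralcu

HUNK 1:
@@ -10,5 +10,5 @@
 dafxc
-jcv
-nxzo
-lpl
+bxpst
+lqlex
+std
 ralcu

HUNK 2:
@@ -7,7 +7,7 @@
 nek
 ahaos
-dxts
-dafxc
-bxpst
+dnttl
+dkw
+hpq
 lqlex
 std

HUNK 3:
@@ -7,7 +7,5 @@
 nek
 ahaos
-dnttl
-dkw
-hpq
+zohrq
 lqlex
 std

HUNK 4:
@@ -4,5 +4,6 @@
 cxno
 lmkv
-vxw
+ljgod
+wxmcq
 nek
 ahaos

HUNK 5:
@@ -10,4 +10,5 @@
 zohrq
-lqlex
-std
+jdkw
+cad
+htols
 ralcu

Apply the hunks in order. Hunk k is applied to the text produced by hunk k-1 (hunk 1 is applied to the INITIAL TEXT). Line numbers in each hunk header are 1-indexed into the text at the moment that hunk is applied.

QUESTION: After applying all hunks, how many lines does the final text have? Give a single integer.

Answer: 14

Derivation:
Hunk 1: at line 10 remove [jcv,nxzo,lpl] add [bxpst,lqlex,std] -> 14 lines: dqkdh bmtll dvol cxno lmkv vxw nek ahaos dxts dafxc bxpst lqlex std ralcu
Hunk 2: at line 7 remove [dxts,dafxc,bxpst] add [dnttl,dkw,hpq] -> 14 lines: dqkdh bmtll dvol cxno lmkv vxw nek ahaos dnttl dkw hpq lqlex std ralcu
Hunk 3: at line 7 remove [dnttl,dkw,hpq] add [zohrq] -> 12 lines: dqkdh bmtll dvol cxno lmkv vxw nek ahaos zohrq lqlex std ralcu
Hunk 4: at line 4 remove [vxw] add [ljgod,wxmcq] -> 13 lines: dqkdh bmtll dvol cxno lmkv ljgod wxmcq nek ahaos zohrq lqlex std ralcu
Hunk 5: at line 10 remove [lqlex,std] add [jdkw,cad,htols] -> 14 lines: dqkdh bmtll dvol cxno lmkv ljgod wxmcq nek ahaos zohrq jdkw cad htols ralcu
Final line count: 14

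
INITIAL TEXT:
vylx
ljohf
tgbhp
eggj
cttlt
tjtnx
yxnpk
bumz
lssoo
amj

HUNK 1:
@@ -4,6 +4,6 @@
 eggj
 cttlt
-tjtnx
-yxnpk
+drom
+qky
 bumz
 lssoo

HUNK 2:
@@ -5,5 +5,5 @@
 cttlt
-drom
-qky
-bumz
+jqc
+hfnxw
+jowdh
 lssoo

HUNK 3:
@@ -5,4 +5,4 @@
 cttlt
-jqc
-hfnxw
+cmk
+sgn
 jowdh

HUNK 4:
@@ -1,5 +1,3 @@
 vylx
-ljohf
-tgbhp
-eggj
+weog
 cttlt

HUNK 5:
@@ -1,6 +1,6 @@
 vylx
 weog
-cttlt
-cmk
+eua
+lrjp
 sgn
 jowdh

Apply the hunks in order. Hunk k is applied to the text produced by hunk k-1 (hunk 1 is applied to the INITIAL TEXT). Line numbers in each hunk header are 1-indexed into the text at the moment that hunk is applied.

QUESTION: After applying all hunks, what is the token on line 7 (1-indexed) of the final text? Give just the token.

Answer: lssoo

Derivation:
Hunk 1: at line 4 remove [tjtnx,yxnpk] add [drom,qky] -> 10 lines: vylx ljohf tgbhp eggj cttlt drom qky bumz lssoo amj
Hunk 2: at line 5 remove [drom,qky,bumz] add [jqc,hfnxw,jowdh] -> 10 lines: vylx ljohf tgbhp eggj cttlt jqc hfnxw jowdh lssoo amj
Hunk 3: at line 5 remove [jqc,hfnxw] add [cmk,sgn] -> 10 lines: vylx ljohf tgbhp eggj cttlt cmk sgn jowdh lssoo amj
Hunk 4: at line 1 remove [ljohf,tgbhp,eggj] add [weog] -> 8 lines: vylx weog cttlt cmk sgn jowdh lssoo amj
Hunk 5: at line 1 remove [cttlt,cmk] add [eua,lrjp] -> 8 lines: vylx weog eua lrjp sgn jowdh lssoo amj
Final line 7: lssoo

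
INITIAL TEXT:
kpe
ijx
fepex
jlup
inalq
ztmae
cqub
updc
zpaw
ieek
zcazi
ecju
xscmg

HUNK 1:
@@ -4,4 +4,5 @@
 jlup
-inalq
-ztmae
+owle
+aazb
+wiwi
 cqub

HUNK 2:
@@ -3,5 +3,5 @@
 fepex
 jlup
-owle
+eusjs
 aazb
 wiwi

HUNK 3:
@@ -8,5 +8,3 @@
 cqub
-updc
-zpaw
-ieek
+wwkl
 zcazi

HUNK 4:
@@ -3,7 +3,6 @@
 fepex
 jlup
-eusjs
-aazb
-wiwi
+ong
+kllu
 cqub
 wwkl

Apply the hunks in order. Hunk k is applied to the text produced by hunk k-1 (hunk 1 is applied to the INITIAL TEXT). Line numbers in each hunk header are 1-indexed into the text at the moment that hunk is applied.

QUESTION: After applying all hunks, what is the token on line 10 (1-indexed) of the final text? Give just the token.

Hunk 1: at line 4 remove [inalq,ztmae] add [owle,aazb,wiwi] -> 14 lines: kpe ijx fepex jlup owle aazb wiwi cqub updc zpaw ieek zcazi ecju xscmg
Hunk 2: at line 3 remove [owle] add [eusjs] -> 14 lines: kpe ijx fepex jlup eusjs aazb wiwi cqub updc zpaw ieek zcazi ecju xscmg
Hunk 3: at line 8 remove [updc,zpaw,ieek] add [wwkl] -> 12 lines: kpe ijx fepex jlup eusjs aazb wiwi cqub wwkl zcazi ecju xscmg
Hunk 4: at line 3 remove [eusjs,aazb,wiwi] add [ong,kllu] -> 11 lines: kpe ijx fepex jlup ong kllu cqub wwkl zcazi ecju xscmg
Final line 10: ecju

Answer: ecju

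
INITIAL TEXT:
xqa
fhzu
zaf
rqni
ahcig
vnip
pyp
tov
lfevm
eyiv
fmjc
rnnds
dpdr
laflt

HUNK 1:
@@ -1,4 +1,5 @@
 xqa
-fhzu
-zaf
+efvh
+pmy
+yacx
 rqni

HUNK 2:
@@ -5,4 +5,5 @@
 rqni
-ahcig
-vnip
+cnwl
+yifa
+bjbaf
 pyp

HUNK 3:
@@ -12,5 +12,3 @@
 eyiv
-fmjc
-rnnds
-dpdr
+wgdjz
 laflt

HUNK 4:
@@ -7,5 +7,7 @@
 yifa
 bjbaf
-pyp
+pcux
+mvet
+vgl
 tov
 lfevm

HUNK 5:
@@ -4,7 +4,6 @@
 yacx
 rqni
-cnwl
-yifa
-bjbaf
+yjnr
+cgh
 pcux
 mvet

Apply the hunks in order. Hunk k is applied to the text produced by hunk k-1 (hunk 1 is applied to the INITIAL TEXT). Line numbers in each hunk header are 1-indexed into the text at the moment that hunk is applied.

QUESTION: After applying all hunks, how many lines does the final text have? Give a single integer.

Hunk 1: at line 1 remove [fhzu,zaf] add [efvh,pmy,yacx] -> 15 lines: xqa efvh pmy yacx rqni ahcig vnip pyp tov lfevm eyiv fmjc rnnds dpdr laflt
Hunk 2: at line 5 remove [ahcig,vnip] add [cnwl,yifa,bjbaf] -> 16 lines: xqa efvh pmy yacx rqni cnwl yifa bjbaf pyp tov lfevm eyiv fmjc rnnds dpdr laflt
Hunk 3: at line 12 remove [fmjc,rnnds,dpdr] add [wgdjz] -> 14 lines: xqa efvh pmy yacx rqni cnwl yifa bjbaf pyp tov lfevm eyiv wgdjz laflt
Hunk 4: at line 7 remove [pyp] add [pcux,mvet,vgl] -> 16 lines: xqa efvh pmy yacx rqni cnwl yifa bjbaf pcux mvet vgl tov lfevm eyiv wgdjz laflt
Hunk 5: at line 4 remove [cnwl,yifa,bjbaf] add [yjnr,cgh] -> 15 lines: xqa efvh pmy yacx rqni yjnr cgh pcux mvet vgl tov lfevm eyiv wgdjz laflt
Final line count: 15

Answer: 15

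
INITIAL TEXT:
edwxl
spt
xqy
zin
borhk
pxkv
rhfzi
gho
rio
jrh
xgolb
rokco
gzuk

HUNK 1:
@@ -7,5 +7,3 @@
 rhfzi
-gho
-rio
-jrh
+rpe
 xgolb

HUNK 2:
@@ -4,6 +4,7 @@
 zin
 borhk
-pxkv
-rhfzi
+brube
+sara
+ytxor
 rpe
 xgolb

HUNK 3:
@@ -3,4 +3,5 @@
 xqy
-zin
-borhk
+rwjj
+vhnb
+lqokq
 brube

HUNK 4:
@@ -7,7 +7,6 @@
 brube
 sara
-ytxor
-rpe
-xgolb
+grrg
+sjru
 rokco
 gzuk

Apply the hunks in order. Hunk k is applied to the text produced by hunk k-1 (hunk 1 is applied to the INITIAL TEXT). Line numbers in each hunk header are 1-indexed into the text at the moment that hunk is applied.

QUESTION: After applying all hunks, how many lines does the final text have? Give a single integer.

Answer: 12

Derivation:
Hunk 1: at line 7 remove [gho,rio,jrh] add [rpe] -> 11 lines: edwxl spt xqy zin borhk pxkv rhfzi rpe xgolb rokco gzuk
Hunk 2: at line 4 remove [pxkv,rhfzi] add [brube,sara,ytxor] -> 12 lines: edwxl spt xqy zin borhk brube sara ytxor rpe xgolb rokco gzuk
Hunk 3: at line 3 remove [zin,borhk] add [rwjj,vhnb,lqokq] -> 13 lines: edwxl spt xqy rwjj vhnb lqokq brube sara ytxor rpe xgolb rokco gzuk
Hunk 4: at line 7 remove [ytxor,rpe,xgolb] add [grrg,sjru] -> 12 lines: edwxl spt xqy rwjj vhnb lqokq brube sara grrg sjru rokco gzuk
Final line count: 12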